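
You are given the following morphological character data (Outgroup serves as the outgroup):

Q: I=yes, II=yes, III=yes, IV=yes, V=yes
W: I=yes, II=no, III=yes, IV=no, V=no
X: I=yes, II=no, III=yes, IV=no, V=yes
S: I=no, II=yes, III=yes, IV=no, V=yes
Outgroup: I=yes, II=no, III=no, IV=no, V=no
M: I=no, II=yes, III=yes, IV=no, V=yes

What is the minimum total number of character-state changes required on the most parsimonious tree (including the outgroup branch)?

Character polarity is set by the outgroup: the derived state is whichever differs from the outgroup's state, so for I the derived state is 'no', and for the remaining characters it is 'yes'.
Only M and S show the derived state 'no' for I, supporting them as a clade.
II (derived state 'yes') is shared by M, Q, and S — a synapomorphy uniting that clade.
III (derived state 'yes') is shared by all ingroup taxa — unites the whole ingroup.
IV (derived state 'yes') is unique to Q (autapomorphy; uninformative for grouping).
V (derived state 'yes') is shared by M, Q, S, and X — a synapomorphy uniting that clade.
Most parsimonious ingroup topology: ((X,((S,M),Q)),W).
Changes per character on this tree: I: 1; II: 1; III: 1; IV: 1; V: 1.
Total = 5.

5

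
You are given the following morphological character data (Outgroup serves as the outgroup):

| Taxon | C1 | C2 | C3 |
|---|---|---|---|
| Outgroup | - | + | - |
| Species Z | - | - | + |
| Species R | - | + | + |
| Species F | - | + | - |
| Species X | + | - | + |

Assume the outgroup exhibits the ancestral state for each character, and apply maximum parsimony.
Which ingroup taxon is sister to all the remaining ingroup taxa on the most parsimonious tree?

Character polarity is set by the outgroup: the derived state is whichever differs from the outgroup's state, so for C2 the derived state is '-', and for the remaining characters it is '+'.
C1: derived state '+' in Species X only — an autapomorphy, so it tells us nothing about relationships among taxa.
Only Species X and Species Z show the derived state '-' for C2, supporting them as a clade.
Only Species R, Species X, and Species Z show the derived state '+' for C3, supporting them as a clade.
Most parsimonious ingroup topology: (((Species Z,Species X),Species R),Species F).
Species F is sister to the clade containing all other ingroup taxa, so it is the earliest-diverging (most basal) ingroup lineage.

Species F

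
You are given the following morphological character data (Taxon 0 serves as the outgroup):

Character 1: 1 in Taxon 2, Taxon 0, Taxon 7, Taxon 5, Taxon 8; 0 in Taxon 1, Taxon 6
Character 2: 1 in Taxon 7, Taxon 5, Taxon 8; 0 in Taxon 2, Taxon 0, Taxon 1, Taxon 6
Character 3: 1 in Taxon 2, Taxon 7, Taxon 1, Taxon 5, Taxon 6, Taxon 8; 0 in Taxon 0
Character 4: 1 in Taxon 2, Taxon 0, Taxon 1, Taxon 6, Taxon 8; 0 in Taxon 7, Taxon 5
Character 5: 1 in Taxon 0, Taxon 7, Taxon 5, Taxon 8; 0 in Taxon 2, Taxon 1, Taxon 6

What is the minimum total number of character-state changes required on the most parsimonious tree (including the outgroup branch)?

Character polarity is set by the outgroup: the derived state is whichever differs from the outgroup's state, so for Character 1, Character 4, Character 5 the derived state is '0', and for the remaining characters it is '1'.
Character 1: derived state '0' in Taxon 1 and Taxon 6 only — synapomorphy for {Taxon 1, Taxon 6}.
Only Taxon 5, Taxon 7, and Taxon 8 show the derived state '1' for Character 2, supporting them as a clade.
All ingroup taxa share the derived state '1' for Character 3; it defines the ingroup but does not resolve relationships within it.
Character 4 (derived state '0') is shared by Taxon 5 and Taxon 7 — a synapomorphy uniting that clade.
Character 5: derived state '0' in Taxon 1, Taxon 2, and Taxon 6 only — synapomorphy for {Taxon 1, Taxon 2, Taxon 6}.
Most parsimonious ingroup topology: (((Taxon 5,Taxon 7),Taxon 8),((Taxon 1,Taxon 6),Taxon 2)).
Changes per character on this tree: Character 1: 1; Character 2: 1; Character 3: 1; Character 4: 1; Character 5: 1.
Total = 5.

5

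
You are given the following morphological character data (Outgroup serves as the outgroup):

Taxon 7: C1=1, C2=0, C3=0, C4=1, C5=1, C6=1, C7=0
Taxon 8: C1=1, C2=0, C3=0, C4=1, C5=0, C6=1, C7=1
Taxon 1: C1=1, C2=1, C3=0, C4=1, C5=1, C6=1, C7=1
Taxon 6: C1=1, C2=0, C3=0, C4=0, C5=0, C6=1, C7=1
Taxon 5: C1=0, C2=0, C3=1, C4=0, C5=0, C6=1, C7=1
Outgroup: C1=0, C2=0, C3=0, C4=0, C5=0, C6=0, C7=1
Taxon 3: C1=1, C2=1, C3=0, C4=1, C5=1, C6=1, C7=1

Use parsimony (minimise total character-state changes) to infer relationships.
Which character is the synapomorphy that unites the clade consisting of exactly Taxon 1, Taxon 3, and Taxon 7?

C5

Character polarity is set by the outgroup: the derived state is whichever differs from the outgroup's state, so for C7 the derived state is '0', and for the remaining characters it is '1'.
Only Taxon 1, Taxon 3, Taxon 6, Taxon 7, and Taxon 8 show the derived state '1' for C1, supporting them as a clade.
Only Taxon 1 and Taxon 3 show the derived state '1' for C2, supporting them as a clade.
C3: derived state '1' in Taxon 5 only — an autapomorphy, so it tells us nothing about relationships among taxa.
Only Taxon 1, Taxon 3, Taxon 7, and Taxon 8 show the derived state '1' for C4, supporting them as a clade.
Only Taxon 1, Taxon 3, and Taxon 7 show the derived state '1' for C5, supporting them as a clade.
All ingroup taxa share the derived state '1' for C6; it defines the ingroup but does not resolve relationships within it.
C7: derived state '0' in Taxon 7 only — an autapomorphy, so it tells us nothing about relationships among taxa.
Most parsimonious ingroup topology: (Taxon 5,((((Taxon 1,Taxon 3),Taxon 7),Taxon 8),Taxon 6)).
The clade {Taxon 1, Taxon 3, Taxon 7} is supported by C5: its derived state '1' occurs in exactly those taxa and in no other taxon (including the outgroup).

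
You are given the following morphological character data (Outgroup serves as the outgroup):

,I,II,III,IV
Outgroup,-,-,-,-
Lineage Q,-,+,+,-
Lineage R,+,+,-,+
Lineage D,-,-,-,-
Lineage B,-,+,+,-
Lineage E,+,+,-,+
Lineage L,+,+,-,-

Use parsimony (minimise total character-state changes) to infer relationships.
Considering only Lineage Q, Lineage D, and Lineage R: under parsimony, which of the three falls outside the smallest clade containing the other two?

The outgroup has state '-' for every character, so '+' is the derived state throughout.
I (derived state '+') is shared by Lineage E, Lineage L, and Lineage R — a synapomorphy uniting that clade.
Only Lineage B, Lineage E, Lineage L, Lineage Q, and Lineage R show the derived state '+' for II, supporting them as a clade.
III (derived state '+') is shared by Lineage B and Lineage Q — a synapomorphy uniting that clade.
Only Lineage E and Lineage R show the derived state '+' for IV, supporting them as a clade.
Most parsimonious ingroup topology: (((Lineage Q,Lineage B),((Lineage R,Lineage E),Lineage L)),Lineage D).
Lineage Q and Lineage R share a more recent common ancestor with each other than either does with Lineage D, so Lineage D is the least closely related of the three.

Lineage D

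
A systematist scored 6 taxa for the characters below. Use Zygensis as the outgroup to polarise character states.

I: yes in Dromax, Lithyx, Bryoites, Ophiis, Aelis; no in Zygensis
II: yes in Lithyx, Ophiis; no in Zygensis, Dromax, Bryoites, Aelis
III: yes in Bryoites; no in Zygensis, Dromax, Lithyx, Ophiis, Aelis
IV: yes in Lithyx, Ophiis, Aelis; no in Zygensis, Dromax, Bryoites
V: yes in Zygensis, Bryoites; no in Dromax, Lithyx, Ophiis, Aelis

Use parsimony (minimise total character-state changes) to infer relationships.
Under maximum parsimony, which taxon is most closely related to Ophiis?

Lithyx

Character polarity is set by the outgroup: the derived state is whichever differs from the outgroup's state, so for V the derived state is 'no', and for the remaining characters it is 'yes'.
All ingroup taxa share the derived state 'yes' for I; it defines the ingroup but does not resolve relationships within it.
II: derived state 'yes' in Lithyx and Ophiis only — synapomorphy for {Lithyx, Ophiis}.
III (derived state 'yes') is unique to Bryoites (autapomorphy; uninformative for grouping).
IV: derived state 'yes' in Aelis, Lithyx, and Ophiis only — synapomorphy for {Aelis, Lithyx, Ophiis}.
Only Aelis, Dromax, Lithyx, and Ophiis show the derived state 'no' for V, supporting them as a clade.
Most parsimonious ingroup topology: ((Dromax,((Lithyx,Ophiis),Aelis)),Bryoites).
Ophiis and Lithyx form a cherry on this tree, so they are sister taxa.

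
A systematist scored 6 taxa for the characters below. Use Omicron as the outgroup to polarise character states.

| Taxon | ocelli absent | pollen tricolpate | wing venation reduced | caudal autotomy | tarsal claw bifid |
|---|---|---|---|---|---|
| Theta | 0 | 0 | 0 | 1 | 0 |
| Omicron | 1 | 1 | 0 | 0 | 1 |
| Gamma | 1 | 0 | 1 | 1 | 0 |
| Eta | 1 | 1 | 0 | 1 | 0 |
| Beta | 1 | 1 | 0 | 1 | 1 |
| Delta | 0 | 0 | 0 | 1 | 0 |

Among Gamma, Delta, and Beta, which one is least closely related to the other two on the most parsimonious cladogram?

Character polarity is set by the outgroup: the derived state is whichever differs from the outgroup's state, so for ocelli absent, pollen tricolpate, tarsal claw bifid the derived state is '0', and for the remaining characters it is '1'.
Only Delta and Theta show the derived state '0' for ocelli absent, supporting them as a clade.
pollen tricolpate (derived state '0') is shared by Delta, Gamma, and Theta — a synapomorphy uniting that clade.
wing venation reduced: derived state '1' in Gamma only — an autapomorphy, so it tells us nothing about relationships among taxa.
caudal autotomy (derived state '1') is shared by all ingroup taxa — unites the whole ingroup.
Only Delta, Eta, Gamma, and Theta show the derived state '0' for tarsal claw bifid, supporting them as a clade.
Most parsimonious ingroup topology: (((Gamma,(Theta,Delta)),Eta),Beta).
Gamma and Delta share a more recent common ancestor with each other than either does with Beta, so Beta is the least closely related of the three.

Beta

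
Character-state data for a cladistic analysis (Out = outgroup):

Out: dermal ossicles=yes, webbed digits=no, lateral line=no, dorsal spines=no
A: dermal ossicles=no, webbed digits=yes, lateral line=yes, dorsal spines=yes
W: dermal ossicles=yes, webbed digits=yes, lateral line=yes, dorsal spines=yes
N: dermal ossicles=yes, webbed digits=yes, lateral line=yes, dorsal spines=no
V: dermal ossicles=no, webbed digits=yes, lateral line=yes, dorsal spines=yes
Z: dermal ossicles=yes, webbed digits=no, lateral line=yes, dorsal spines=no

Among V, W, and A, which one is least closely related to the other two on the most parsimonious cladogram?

Character polarity is set by the outgroup: the derived state is whichever differs from the outgroup's state, so for dermal ossicles the derived state is 'no', and for the remaining characters it is 'yes'.
dermal ossicles (derived state 'no') is shared by A and V — a synapomorphy uniting that clade.
webbed digits (derived state 'yes') is shared by A, N, V, and W — a synapomorphy uniting that clade.
All ingroup taxa share the derived state 'yes' for lateral line; it defines the ingroup but does not resolve relationships within it.
dorsal spines: derived state 'yes' in A, V, and W only — synapomorphy for {A, V, W}.
Most parsimonious ingroup topology: ((((A,V),W),N),Z).
A and V share a more recent common ancestor with each other than either does with W, so W is the least closely related of the three.

W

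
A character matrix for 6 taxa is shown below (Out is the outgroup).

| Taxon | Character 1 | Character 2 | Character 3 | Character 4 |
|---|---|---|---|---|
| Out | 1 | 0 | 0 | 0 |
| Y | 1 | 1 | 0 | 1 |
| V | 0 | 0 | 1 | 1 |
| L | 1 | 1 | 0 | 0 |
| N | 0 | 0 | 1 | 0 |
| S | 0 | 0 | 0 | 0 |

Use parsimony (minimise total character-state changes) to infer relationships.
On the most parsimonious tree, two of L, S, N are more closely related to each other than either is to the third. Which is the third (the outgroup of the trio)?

L

Character polarity is set by the outgroup: the derived state is whichever differs from the outgroup's state, so for Character 1 the derived state is '0', and for the remaining characters it is '1'.
Character 1 (derived state '0') is shared by N, S, and V — a synapomorphy uniting that clade.
Character 2 (derived state '1') is shared by L and Y — a synapomorphy uniting that clade.
Character 3 (derived state '1') is shared by N and V — a synapomorphy uniting that clade.
Character 4 groups V and Y, which is incompatible with the clades supported by the remaining characters; treating it as convergent (homoplasy) costs fewer steps than any alternative tree.
Most parsimonious ingroup topology: ((Y,L),((V,N),S)).
S and N share a more recent common ancestor with each other than either does with L, so L is the least closely related of the three.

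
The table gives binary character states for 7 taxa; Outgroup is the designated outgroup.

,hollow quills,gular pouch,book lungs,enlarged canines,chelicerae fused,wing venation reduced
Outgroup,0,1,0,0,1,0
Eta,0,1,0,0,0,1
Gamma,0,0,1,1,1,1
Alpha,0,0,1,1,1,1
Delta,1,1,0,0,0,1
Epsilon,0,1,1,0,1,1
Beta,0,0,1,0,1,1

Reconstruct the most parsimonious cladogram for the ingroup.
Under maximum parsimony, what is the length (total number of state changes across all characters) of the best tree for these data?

Character polarity is set by the outgroup: the derived state is whichever differs from the outgroup's state, so for gular pouch, chelicerae fused the derived state is '0', and for the remaining characters it is '1'.
hollow quills (derived state '1') is unique to Delta (autapomorphy; uninformative for grouping).
gular pouch (derived state '0') is shared by Alpha, Beta, and Gamma — a synapomorphy uniting that clade.
Only Alpha, Beta, Epsilon, and Gamma show the derived state '1' for book lungs, supporting them as a clade.
enlarged canines (derived state '1') is shared by Alpha and Gamma — a synapomorphy uniting that clade.
chelicerae fused: derived state '0' in Delta and Eta only — synapomorphy for {Delta, Eta}.
All ingroup taxa share the derived state '1' for wing venation reduced; it defines the ingroup but does not resolve relationships within it.
Most parsimonious ingroup topology: ((Eta,Delta),(((Gamma,Alpha),Beta),Epsilon)).
Changes per character on this tree: hollow quills: 1; gular pouch: 1; book lungs: 1; enlarged canines: 1; chelicerae fused: 1; wing venation reduced: 1.
Total = 6.

6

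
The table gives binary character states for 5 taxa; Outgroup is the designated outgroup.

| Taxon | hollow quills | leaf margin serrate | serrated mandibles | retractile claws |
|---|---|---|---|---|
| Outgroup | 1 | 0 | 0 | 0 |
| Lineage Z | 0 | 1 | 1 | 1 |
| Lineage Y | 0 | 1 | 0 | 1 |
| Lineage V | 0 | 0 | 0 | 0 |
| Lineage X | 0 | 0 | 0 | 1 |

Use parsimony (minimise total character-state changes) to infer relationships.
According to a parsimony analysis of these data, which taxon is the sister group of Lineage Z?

Character polarity is set by the outgroup: the derived state is whichever differs from the outgroup's state, so for hollow quills the derived state is '0', and for the remaining characters it is '1'.
All ingroup taxa share the derived state '0' for hollow quills; it defines the ingroup but does not resolve relationships within it.
leaf margin serrate: derived state '1' in Lineage Y and Lineage Z only — synapomorphy for {Lineage Y, Lineage Z}.
serrated mandibles (derived state '1') is unique to Lineage Z (autapomorphy; uninformative for grouping).
retractile claws: derived state '1' in Lineage X, Lineage Y, and Lineage Z only — synapomorphy for {Lineage X, Lineage Y, Lineage Z}.
Most parsimonious ingroup topology: (((Lineage Z,Lineage Y),Lineage X),Lineage V).
Lineage Z and Lineage Y form a cherry on this tree, so they are sister taxa.

Lineage Y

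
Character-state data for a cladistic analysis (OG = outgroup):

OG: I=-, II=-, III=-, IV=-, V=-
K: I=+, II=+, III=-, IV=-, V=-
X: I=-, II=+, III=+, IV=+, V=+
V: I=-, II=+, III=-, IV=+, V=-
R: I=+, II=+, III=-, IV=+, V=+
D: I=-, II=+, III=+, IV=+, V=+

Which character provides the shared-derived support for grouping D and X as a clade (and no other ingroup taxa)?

The outgroup has state '-' for every character, so '+' is the derived state throughout.
I (state '+') occurs in K and R but conflicts with the nesting implied by the other characters — most parsimoniously interpreted as homoplasy.
All ingroup taxa share the derived state '+' for II; it defines the ingroup but does not resolve relationships within it.
Only D and X show the derived state '+' for III, supporting them as a clade.
Only D, R, V, and X show the derived state '+' for IV, supporting them as a clade.
Only D, R, and X show the derived state '+' for V, supporting them as a clade.
Most parsimonious ingroup topology: (K,(((X,D),R),V)).
The clade {D, X} is supported by III: its derived state '+' occurs in exactly those taxa and in no other taxon (including the outgroup).

III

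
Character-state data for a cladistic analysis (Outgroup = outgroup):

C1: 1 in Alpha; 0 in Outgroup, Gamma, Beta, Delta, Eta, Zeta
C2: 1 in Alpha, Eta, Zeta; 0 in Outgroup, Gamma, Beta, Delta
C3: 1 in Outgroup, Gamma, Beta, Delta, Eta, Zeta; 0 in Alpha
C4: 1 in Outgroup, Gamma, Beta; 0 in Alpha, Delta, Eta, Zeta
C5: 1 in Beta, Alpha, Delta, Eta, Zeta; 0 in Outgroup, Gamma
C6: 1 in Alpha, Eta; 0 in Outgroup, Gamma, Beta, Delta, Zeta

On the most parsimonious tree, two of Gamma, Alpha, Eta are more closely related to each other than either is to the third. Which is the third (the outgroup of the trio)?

Character polarity is set by the outgroup: the derived state is whichever differs from the outgroup's state, so for C3, C4 the derived state is '0', and for the remaining characters it is '1'.
C1: derived state '1' in Alpha only — an autapomorphy, so it tells us nothing about relationships among taxa.
C2: derived state '1' in Alpha, Eta, and Zeta only — synapomorphy for {Alpha, Eta, Zeta}.
C3 (derived state '0') is unique to Alpha (autapomorphy; uninformative for grouping).
C4 (derived state '0') is shared by Alpha, Delta, Eta, and Zeta — a synapomorphy uniting that clade.
Only Alpha, Beta, Delta, Eta, and Zeta show the derived state '1' for C5, supporting them as a clade.
C6: derived state '1' in Alpha and Eta only — synapomorphy for {Alpha, Eta}.
Most parsimonious ingroup topology: (Gamma,(Beta,(((Alpha,Eta),Zeta),Delta))).
Eta and Alpha share a more recent common ancestor with each other than either does with Gamma, so Gamma is the least closely related of the three.

Gamma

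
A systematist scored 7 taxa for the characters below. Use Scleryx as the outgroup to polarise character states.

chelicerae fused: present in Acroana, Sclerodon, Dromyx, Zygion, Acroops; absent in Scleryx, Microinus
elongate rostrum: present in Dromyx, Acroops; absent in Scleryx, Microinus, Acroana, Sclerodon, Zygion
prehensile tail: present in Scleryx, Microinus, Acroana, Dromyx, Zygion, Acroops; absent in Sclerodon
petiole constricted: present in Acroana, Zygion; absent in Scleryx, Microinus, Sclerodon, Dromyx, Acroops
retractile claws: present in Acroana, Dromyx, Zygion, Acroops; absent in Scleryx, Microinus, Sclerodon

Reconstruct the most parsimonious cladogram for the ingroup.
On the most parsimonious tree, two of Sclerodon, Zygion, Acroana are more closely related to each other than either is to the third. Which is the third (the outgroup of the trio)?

Character polarity is set by the outgroup: the derived state is whichever differs from the outgroup's state, so for prehensile tail the derived state is 'absent', and for the remaining characters it is 'present'.
chelicerae fused: derived state 'present' in Acroana, Acroops, Dromyx, Sclerodon, and Zygion only — synapomorphy for {Acroana, Acroops, Dromyx, Sclerodon, Zygion}.
elongate rostrum (derived state 'present') is shared by Acroops and Dromyx — a synapomorphy uniting that clade.
prehensile tail (derived state 'absent') is unique to Sclerodon (autapomorphy; uninformative for grouping).
petiole constricted: derived state 'present' in Acroana and Zygion only — synapomorphy for {Acroana, Zygion}.
retractile claws: derived state 'present' in Acroana, Acroops, Dromyx, and Zygion only — synapomorphy for {Acroana, Acroops, Dromyx, Zygion}.
Most parsimonious ingroup topology: (Microinus,(((Acroana,Zygion),(Dromyx,Acroops)),Sclerodon)).
Zygion and Acroana share a more recent common ancestor with each other than either does with Sclerodon, so Sclerodon is the least closely related of the three.

Sclerodon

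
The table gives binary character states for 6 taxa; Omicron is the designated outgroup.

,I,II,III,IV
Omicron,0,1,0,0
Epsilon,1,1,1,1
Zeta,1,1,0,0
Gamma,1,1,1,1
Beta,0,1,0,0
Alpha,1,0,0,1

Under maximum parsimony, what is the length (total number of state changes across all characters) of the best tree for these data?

Character polarity is set by the outgroup: the derived state is whichever differs from the outgroup's state, so for II the derived state is '0', and for the remaining characters it is '1'.
I: derived state '1' in Alpha, Epsilon, Gamma, and Zeta only — synapomorphy for {Alpha, Epsilon, Gamma, Zeta}.
II: derived state '0' in Alpha only — an autapomorphy, so it tells us nothing about relationships among taxa.
Only Epsilon and Gamma show the derived state '1' for III, supporting them as a clade.
IV: derived state '1' in Alpha, Epsilon, and Gamma only — synapomorphy for {Alpha, Epsilon, Gamma}.
Most parsimonious ingroup topology: ((((Epsilon,Gamma),Alpha),Zeta),Beta).
Changes per character on this tree: I: 1; II: 1; III: 1; IV: 1.
Total = 4.

4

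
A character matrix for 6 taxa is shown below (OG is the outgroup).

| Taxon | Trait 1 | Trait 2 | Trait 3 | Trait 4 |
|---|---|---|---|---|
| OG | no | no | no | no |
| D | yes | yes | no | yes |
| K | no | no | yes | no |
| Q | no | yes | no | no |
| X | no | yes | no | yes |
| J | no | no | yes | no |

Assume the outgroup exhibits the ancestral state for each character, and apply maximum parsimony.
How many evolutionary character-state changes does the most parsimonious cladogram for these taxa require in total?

4

The outgroup has state 'no' for every character, so 'yes' is the derived state throughout.
Trait 1: derived state 'yes' in D only — an autapomorphy, so it tells us nothing about relationships among taxa.
Only D, Q, and X show the derived state 'yes' for Trait 2, supporting them as a clade.
Trait 3: derived state 'yes' in J and K only — synapomorphy for {J, K}.
Trait 4 (derived state 'yes') is shared by D and X — a synapomorphy uniting that clade.
Most parsimonious ingroup topology: (((D,X),Q),(K,J)).
Changes per character on this tree: Trait 1: 1; Trait 2: 1; Trait 3: 1; Trait 4: 1.
Total = 4.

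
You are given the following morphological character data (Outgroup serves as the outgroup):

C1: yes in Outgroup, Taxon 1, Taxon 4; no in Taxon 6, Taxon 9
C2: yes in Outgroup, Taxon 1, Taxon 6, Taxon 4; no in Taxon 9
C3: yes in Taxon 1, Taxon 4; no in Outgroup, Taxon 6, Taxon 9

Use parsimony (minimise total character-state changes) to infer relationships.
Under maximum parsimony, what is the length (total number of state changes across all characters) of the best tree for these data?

Character polarity is set by the outgroup: the derived state is whichever differs from the outgroup's state, so for C1, C2 the derived state is 'no', and for the remaining characters it is 'yes'.
C1: derived state 'no' in Taxon 6 and Taxon 9 only — synapomorphy for {Taxon 6, Taxon 9}.
C2 (derived state 'no') is unique to Taxon 9 (autapomorphy; uninformative for grouping).
Only Taxon 1 and Taxon 4 show the derived state 'yes' for C3, supporting them as a clade.
Most parsimonious ingroup topology: ((Taxon 1,Taxon 4),(Taxon 6,Taxon 9)).
Changes per character on this tree: C1: 1; C2: 1; C3: 1.
Total = 3.

3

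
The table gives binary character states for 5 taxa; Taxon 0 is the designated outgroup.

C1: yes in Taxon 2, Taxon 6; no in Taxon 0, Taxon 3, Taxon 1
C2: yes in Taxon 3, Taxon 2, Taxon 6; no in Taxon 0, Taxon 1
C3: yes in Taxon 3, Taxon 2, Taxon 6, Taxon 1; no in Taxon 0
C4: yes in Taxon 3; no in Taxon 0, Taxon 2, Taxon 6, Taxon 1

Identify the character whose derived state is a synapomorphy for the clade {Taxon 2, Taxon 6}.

The outgroup has state 'no' for every character, so 'yes' is the derived state throughout.
C1 (derived state 'yes') is shared by Taxon 2 and Taxon 6 — a synapomorphy uniting that clade.
C2 (derived state 'yes') is shared by Taxon 2, Taxon 3, and Taxon 6 — a synapomorphy uniting that clade.
All ingroup taxa share the derived state 'yes' for C3; it defines the ingroup but does not resolve relationships within it.
C4 (derived state 'yes') is unique to Taxon 3 (autapomorphy; uninformative for grouping).
Most parsimonious ingroup topology: ((Taxon 3,(Taxon 2,Taxon 6)),Taxon 1).
The clade {Taxon 2, Taxon 6} is supported by C1: its derived state 'yes' occurs in exactly those taxa and in no other taxon (including the outgroup).

C1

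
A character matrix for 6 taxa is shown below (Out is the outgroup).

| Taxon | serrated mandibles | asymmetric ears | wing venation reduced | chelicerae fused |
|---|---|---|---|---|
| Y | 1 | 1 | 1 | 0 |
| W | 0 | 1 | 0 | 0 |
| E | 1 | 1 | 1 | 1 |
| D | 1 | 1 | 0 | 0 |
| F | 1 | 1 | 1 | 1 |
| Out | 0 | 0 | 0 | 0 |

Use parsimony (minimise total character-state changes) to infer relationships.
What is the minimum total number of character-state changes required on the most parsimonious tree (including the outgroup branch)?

The outgroup has state '0' for every character, so '1' is the derived state throughout.
serrated mandibles: derived state '1' in D, E, F, and Y only — synapomorphy for {D, E, F, Y}.
asymmetric ears (derived state '1') is shared by all ingroup taxa — unites the whole ingroup.
wing venation reduced (derived state '1') is shared by E, F, and Y — a synapomorphy uniting that clade.
Only E and F show the derived state '1' for chelicerae fused, supporting them as a clade.
Most parsimonious ingroup topology: ((((F,E),Y),D),W).
Changes per character on this tree: serrated mandibles: 1; asymmetric ears: 1; wing venation reduced: 1; chelicerae fused: 1.
Total = 4.

4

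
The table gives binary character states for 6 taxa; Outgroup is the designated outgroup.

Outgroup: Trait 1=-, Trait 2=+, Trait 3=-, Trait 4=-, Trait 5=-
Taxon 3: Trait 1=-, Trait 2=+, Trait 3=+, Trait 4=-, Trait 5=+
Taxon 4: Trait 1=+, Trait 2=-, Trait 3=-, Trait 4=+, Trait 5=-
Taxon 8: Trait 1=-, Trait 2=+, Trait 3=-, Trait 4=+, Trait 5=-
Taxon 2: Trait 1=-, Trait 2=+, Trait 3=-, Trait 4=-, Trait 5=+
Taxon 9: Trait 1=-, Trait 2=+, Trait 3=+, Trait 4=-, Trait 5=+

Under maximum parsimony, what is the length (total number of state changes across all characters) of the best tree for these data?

5

Character polarity is set by the outgroup: the derived state is whichever differs from the outgroup's state, so for Trait 2 the derived state is '-', and for the remaining characters it is '+'.
Trait 1: derived state '+' in Taxon 4 only — an autapomorphy, so it tells us nothing about relationships among taxa.
Trait 2 (derived state '-') is unique to Taxon 4 (autapomorphy; uninformative for grouping).
Only Taxon 3 and Taxon 9 show the derived state '+' for Trait 3, supporting them as a clade.
Trait 4 (derived state '+') is shared by Taxon 4 and Taxon 8 — a synapomorphy uniting that clade.
Trait 5: derived state '+' in Taxon 2, Taxon 3, and Taxon 9 only — synapomorphy for {Taxon 2, Taxon 3, Taxon 9}.
Most parsimonious ingroup topology: (((Taxon 3,Taxon 9),Taxon 2),(Taxon 4,Taxon 8)).
Changes per character on this tree: Trait 1: 1; Trait 2: 1; Trait 3: 1; Trait 4: 1; Trait 5: 1.
Total = 5.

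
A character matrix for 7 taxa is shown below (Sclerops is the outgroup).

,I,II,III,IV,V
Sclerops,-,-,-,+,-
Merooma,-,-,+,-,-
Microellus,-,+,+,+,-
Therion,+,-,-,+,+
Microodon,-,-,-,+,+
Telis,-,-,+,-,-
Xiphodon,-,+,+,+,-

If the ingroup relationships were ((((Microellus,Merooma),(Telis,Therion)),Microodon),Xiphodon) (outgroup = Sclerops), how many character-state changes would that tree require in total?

10

Map each character onto ((((Microellus,Merooma),(Telis,Therion)),Microodon),Xiphodon) (rooted by Sclerops) and count the minimum state changes it requires (Fitch parsimony):
I: 1; II: 2; III: 3; IV: 2; V: 2.
Total tree length = 10.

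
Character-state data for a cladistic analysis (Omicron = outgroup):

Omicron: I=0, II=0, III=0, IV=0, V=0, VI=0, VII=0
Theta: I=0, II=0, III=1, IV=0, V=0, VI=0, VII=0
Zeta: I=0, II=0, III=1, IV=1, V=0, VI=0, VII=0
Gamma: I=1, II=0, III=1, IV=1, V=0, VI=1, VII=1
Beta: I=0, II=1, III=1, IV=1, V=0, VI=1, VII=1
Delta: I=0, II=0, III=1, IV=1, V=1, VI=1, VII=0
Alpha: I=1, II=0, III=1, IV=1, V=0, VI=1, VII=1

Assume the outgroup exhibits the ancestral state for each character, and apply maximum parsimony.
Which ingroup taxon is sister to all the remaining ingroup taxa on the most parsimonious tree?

The outgroup has state '0' for every character, so '1' is the derived state throughout.
I (derived state '1') is shared by Alpha and Gamma — a synapomorphy uniting that clade.
II: derived state '1' in Beta only — an autapomorphy, so it tells us nothing about relationships among taxa.
III (derived state '1') is shared by all ingroup taxa — unites the whole ingroup.
Only Alpha, Beta, Delta, Gamma, and Zeta show the derived state '1' for IV, supporting them as a clade.
V (derived state '1') is unique to Delta (autapomorphy; uninformative for grouping).
Only Alpha, Beta, Delta, and Gamma show the derived state '1' for VI, supporting them as a clade.
Only Alpha, Beta, and Gamma show the derived state '1' for VII, supporting them as a clade.
Most parsimonious ingroup topology: (Theta,(Zeta,(((Gamma,Alpha),Beta),Delta))).
Theta is sister to the clade containing all other ingroup taxa, so it is the earliest-diverging (most basal) ingroup lineage.

Theta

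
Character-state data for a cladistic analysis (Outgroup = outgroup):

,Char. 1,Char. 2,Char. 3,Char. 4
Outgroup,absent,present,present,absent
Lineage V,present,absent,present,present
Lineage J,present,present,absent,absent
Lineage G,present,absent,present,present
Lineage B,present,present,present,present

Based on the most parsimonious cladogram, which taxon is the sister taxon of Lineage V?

Character polarity is set by the outgroup: the derived state is whichever differs from the outgroup's state, so for Char. 2, Char. 3 the derived state is 'absent', and for the remaining characters it is 'present'.
Char. 1 (derived state 'present') is shared by all ingroup taxa — unites the whole ingroup.
Only Lineage G and Lineage V show the derived state 'absent' for Char. 2, supporting them as a clade.
Char. 3 (derived state 'absent') is unique to Lineage J (autapomorphy; uninformative for grouping).
Char. 4: derived state 'present' in Lineage B, Lineage G, and Lineage V only — synapomorphy for {Lineage B, Lineage G, Lineage V}.
Most parsimonious ingroup topology: (((Lineage V,Lineage G),Lineage B),Lineage J).
Lineage V and Lineage G form a cherry on this tree, so they are sister taxa.

Lineage G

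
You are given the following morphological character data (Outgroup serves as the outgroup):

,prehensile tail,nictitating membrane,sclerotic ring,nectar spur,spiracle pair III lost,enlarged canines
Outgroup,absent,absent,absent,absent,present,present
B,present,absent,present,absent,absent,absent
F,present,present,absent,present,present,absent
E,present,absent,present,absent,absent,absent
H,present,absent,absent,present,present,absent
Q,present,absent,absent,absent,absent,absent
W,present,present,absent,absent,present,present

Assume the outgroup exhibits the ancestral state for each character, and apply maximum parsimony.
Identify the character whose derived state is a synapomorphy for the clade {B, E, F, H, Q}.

Character polarity is set by the outgroup: the derived state is whichever differs from the outgroup's state, so for spiracle pair III lost, enlarged canines the derived state is 'absent', and for the remaining characters it is 'present'.
All ingroup taxa share the derived state 'present' for prehensile tail; it defines the ingroup but does not resolve relationships within it.
nictitating membrane groups F and W, which is incompatible with the clades supported by the remaining characters; treating it as convergent (homoplasy) costs fewer steps than any alternative tree.
sclerotic ring (derived state 'present') is shared by B and E — a synapomorphy uniting that clade.
Only F and H show the derived state 'present' for nectar spur, supporting them as a clade.
Only B, E, and Q show the derived state 'absent' for spiracle pair III lost, supporting them as a clade.
enlarged canines (derived state 'absent') is shared by B, E, F, H, and Q — a synapomorphy uniting that clade.
Most parsimonious ingroup topology: ((((B,E),Q),(F,H)),W).
The clade {B, E, F, H, Q} is supported by enlarged canines: its derived state 'absent' occurs in exactly those taxa and in no other taxon (including the outgroup).

enlarged canines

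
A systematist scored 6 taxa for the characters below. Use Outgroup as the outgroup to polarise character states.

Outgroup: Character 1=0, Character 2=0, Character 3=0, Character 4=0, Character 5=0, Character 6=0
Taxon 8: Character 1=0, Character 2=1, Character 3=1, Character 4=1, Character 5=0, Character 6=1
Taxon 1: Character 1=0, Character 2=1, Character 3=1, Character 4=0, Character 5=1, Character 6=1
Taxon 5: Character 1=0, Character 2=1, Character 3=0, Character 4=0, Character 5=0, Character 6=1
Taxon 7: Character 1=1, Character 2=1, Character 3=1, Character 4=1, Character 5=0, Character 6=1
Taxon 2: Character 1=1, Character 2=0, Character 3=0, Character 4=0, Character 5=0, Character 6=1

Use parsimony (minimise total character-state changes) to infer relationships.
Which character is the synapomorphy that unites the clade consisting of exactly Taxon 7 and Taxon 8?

The outgroup has state '0' for every character, so '1' is the derived state throughout.
Character 1 groups Taxon 2 and Taxon 7, which is incompatible with the clades supported by the remaining characters; treating it as convergent (homoplasy) costs fewer steps than any alternative tree.
Character 2 (derived state '1') is shared by Taxon 1, Taxon 5, Taxon 7, and Taxon 8 — a synapomorphy uniting that clade.
Only Taxon 1, Taxon 7, and Taxon 8 show the derived state '1' for Character 3, supporting them as a clade.
Character 4: derived state '1' in Taxon 7 and Taxon 8 only — synapomorphy for {Taxon 7, Taxon 8}.
Character 5 (derived state '1') is unique to Taxon 1 (autapomorphy; uninformative for grouping).
Character 6 (derived state '1') is shared by all ingroup taxa — unites the whole ingroup.
Most parsimonious ingroup topology: ((((Taxon 8,Taxon 7),Taxon 1),Taxon 5),Taxon 2).
The clade {Taxon 7, Taxon 8} is supported by Character 4: its derived state '1' occurs in exactly those taxa and in no other taxon (including the outgroup).

Character 4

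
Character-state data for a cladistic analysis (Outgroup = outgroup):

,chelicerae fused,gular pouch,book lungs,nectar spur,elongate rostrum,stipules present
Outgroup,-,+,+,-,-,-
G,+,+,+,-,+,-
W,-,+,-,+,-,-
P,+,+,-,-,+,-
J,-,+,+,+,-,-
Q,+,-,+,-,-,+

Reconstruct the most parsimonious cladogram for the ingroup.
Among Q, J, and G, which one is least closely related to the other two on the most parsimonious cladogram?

Character polarity is set by the outgroup: the derived state is whichever differs from the outgroup's state, so for gular pouch, book lungs the derived state is '-', and for the remaining characters it is '+'.
chelicerae fused: derived state '+' in G, P, and Q only — synapomorphy for {G, P, Q}.
gular pouch: derived state '-' in Q only — an autapomorphy, so it tells us nothing about relationships among taxa.
book lungs (state '-') occurs in P and W but conflicts with the nesting implied by the other characters — most parsimoniously interpreted as homoplasy.
nectar spur (derived state '+') is shared by J and W — a synapomorphy uniting that clade.
Only G and P show the derived state '+' for elongate rostrum, supporting them as a clade.
stipules present (derived state '+') is unique to Q (autapomorphy; uninformative for grouping).
Most parsimonious ingroup topology: (((G,P),Q),(W,J)).
G and Q share a more recent common ancestor with each other than either does with J, so J is the least closely related of the three.

J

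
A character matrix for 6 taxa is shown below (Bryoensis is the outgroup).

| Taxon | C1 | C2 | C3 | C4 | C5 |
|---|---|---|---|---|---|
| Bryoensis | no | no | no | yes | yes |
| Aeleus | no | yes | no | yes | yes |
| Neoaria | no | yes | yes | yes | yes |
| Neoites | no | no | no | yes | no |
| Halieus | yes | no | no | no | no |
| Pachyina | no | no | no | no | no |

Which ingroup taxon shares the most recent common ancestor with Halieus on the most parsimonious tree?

Pachyina

Character polarity is set by the outgroup: the derived state is whichever differs from the outgroup's state, so for C4, C5 the derived state is 'no', and for the remaining characters it is 'yes'.
C1 (derived state 'yes') is unique to Halieus (autapomorphy; uninformative for grouping).
C2 (derived state 'yes') is shared by Aeleus and Neoaria — a synapomorphy uniting that clade.
C3: derived state 'yes' in Neoaria only — an autapomorphy, so it tells us nothing about relationships among taxa.
Only Halieus and Pachyina show the derived state 'no' for C4, supporting them as a clade.
C5 (derived state 'no') is shared by Halieus, Neoites, and Pachyina — a synapomorphy uniting that clade.
Most parsimonious ingroup topology: ((Aeleus,Neoaria),(Neoites,(Halieus,Pachyina))).
Halieus and Pachyina form a cherry on this tree, so they are sister taxa.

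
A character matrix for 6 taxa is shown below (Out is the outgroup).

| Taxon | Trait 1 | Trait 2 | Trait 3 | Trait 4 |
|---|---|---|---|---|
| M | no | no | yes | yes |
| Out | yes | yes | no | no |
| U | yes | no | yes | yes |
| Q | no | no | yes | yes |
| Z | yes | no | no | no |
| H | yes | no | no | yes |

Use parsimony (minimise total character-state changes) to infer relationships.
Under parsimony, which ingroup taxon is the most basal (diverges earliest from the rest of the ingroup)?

Z

Character polarity is set by the outgroup: the derived state is whichever differs from the outgroup's state, so for Trait 1, Trait 2 the derived state is 'no', and for the remaining characters it is 'yes'.
Trait 1: derived state 'no' in M and Q only — synapomorphy for {M, Q}.
Trait 2 (derived state 'no') is shared by all ingroup taxa — unites the whole ingroup.
Only M, Q, and U show the derived state 'yes' for Trait 3, supporting them as a clade.
Only H, M, Q, and U show the derived state 'yes' for Trait 4, supporting them as a clade.
Most parsimonious ingroup topology: ((H,(U,(Q,M))),Z).
Z is sister to the clade containing all other ingroup taxa, so it is the earliest-diverging (most basal) ingroup lineage.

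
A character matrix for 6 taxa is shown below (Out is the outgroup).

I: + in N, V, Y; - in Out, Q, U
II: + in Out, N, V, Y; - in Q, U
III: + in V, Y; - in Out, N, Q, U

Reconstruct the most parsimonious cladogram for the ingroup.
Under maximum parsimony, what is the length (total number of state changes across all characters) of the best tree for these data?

3

Character polarity is set by the outgroup: the derived state is whichever differs from the outgroup's state, so for II the derived state is '-', and for the remaining characters it is '+'.
I: derived state '+' in N, V, and Y only — synapomorphy for {N, V, Y}.
II: derived state '-' in Q and U only — synapomorphy for {Q, U}.
III (derived state '+') is shared by V and Y — a synapomorphy uniting that clade.
Most parsimonious ingroup topology: ((N,(V,Y)),(Q,U)).
Changes per character on this tree: I: 1; II: 1; III: 1.
Total = 3.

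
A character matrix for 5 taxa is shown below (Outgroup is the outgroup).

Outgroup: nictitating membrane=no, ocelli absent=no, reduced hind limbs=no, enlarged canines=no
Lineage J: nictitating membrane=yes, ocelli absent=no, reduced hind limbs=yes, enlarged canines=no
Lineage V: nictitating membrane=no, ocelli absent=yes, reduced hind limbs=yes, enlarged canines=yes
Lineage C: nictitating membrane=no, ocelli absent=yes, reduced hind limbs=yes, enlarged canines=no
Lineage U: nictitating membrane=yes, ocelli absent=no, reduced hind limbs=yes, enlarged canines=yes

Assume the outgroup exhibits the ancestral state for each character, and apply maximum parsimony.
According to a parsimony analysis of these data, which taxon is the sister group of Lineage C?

The outgroup has state 'no' for every character, so 'yes' is the derived state throughout.
nictitating membrane (derived state 'yes') is shared by Lineage J and Lineage U — a synapomorphy uniting that clade.
Only Lineage C and Lineage V show the derived state 'yes' for ocelli absent, supporting them as a clade.
All ingroup taxa share the derived state 'yes' for reduced hind limbs; it defines the ingroup but does not resolve relationships within it.
enlarged canines groups Lineage U and Lineage V, which is incompatible with the clades supported by the remaining characters; treating it as convergent (homoplasy) costs fewer steps than any alternative tree.
Most parsimonious ingroup topology: ((Lineage J,Lineage U),(Lineage V,Lineage C)).
Lineage C and Lineage V form a cherry on this tree, so they are sister taxa.

Lineage V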